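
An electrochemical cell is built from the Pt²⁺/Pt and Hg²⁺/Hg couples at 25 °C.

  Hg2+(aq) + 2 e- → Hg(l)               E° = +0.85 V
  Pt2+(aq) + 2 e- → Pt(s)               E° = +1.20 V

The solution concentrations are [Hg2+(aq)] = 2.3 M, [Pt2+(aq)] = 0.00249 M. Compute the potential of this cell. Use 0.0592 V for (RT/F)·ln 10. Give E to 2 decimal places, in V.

Pt²⁺/Pt is reduced (cathode, E° = +1.20 V) and Hg²⁺/Hg is oxidized (anode).
E°cell = E°cat − E°an = +1.20 − (+0.85) = +0.35 V; n = 2.
The balanced reaction is Pt2+(aq) + Hg(l) → Pt(s) + Hg2+(aq), so Q = [Hg2+(aq)] / [Pt2+(aq)] = 924 and log Q = 2.966.
Applying E = E° − (RT ln10/nF)·log Q gives +0.35 − (0.0592/2)(2.966) = +0.26 V.

+0.26 V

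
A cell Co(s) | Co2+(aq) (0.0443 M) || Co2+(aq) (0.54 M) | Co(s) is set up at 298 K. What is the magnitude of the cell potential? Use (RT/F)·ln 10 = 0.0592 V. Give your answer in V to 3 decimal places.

For a concentration cell E°cell = 0, since both electrodes use the same couple.
The compartment with the higher Co2+(aq) concentration (0.54 M) acts as the cathode; ions are reduced there and produced at the dilute (0.0443 M) anode.
With n = 2, Ecell = −(0.0592/2)·log([dilute]/[conc]) = −(0.0592/2)·log(0.0443/0.54) = +0.032 V.

0.032 V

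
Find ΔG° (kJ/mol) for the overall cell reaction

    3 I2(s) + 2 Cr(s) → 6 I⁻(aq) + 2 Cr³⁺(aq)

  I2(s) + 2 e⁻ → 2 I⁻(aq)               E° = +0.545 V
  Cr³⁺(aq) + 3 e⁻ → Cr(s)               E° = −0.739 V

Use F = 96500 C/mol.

−743 kJ/mol

In the reaction as written I2(s) is reduced, so the I₂/I⁻ couple is the cathode and Cr³⁺/Cr is the anode.
E°cell = +0.545 − (−0.739) = +1.284 V; balancing electrons gives n = 6.
ΔG° = −nFE°cell = −(6)(96500)(+1.284) J/mol = −743 kJ/mol.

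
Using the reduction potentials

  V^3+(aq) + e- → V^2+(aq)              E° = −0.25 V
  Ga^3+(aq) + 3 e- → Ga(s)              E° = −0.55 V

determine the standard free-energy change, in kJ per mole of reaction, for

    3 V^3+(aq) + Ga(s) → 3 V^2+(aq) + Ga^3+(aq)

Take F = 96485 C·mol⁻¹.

−86.8 kJ/mol

In the reaction as written V^3+(aq) is reduced, so the V³⁺/V²⁺ couple is the cathode and Ga³⁺/Ga is the anode.
E°cell = −0.25 − (−0.55) = +0.30 V; balancing electrons gives n = 3.
ΔG° = −nFE°cell = −(3)(96485)(+0.30) J/mol = −86.8 kJ/mol.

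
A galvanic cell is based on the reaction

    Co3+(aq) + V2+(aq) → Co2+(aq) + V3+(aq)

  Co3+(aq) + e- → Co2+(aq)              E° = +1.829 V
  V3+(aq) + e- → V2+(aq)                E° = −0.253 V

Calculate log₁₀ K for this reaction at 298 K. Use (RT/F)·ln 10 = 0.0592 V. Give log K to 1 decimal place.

The Co³⁺/Co²⁺ couple is reduced (cathode); E°cell = +1.829 − (−0.253) = +2.082 V with n = 1.
At equilibrium E = 0, so log K = nE°cell / 0.0592 = (1)(+2.082) / 0.0592 = 35.2.

log K = 35.2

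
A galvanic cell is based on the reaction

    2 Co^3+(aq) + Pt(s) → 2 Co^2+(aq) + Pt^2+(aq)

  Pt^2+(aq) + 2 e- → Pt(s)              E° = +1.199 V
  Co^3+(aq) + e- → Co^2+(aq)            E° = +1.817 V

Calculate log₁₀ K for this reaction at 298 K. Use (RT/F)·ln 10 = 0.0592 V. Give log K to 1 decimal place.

log K = 20.9

The Co³⁺/Co²⁺ couple is reduced (cathode); E°cell = +1.817 − (+1.199) = +0.618 V with n = 2.
At equilibrium E = 0, so log K = nE°cell / 0.0592 = (2)(+0.618) / 0.0592 = 20.9.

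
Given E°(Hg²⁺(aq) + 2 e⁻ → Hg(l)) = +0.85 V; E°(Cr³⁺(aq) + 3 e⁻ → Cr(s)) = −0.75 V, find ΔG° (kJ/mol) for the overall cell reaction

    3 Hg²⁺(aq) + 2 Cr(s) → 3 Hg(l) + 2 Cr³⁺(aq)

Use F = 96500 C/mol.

In the reaction as written Hg²⁺(aq) is reduced, so the Hg²⁺/Hg couple is the cathode and Cr³⁺/Cr is the anode.
E°cell = +0.85 − (−0.75) = +1.60 V; balancing electrons gives n = 6.
ΔG° = −nFE°cell = −(6)(96500)(+1.60) J/mol = −926 kJ/mol.

−926 kJ/mol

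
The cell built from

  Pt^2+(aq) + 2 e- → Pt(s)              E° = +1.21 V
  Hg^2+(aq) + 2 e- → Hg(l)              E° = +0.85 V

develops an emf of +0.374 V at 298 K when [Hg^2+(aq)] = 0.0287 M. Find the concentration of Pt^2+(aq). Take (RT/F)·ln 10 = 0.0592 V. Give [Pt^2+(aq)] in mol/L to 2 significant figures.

Pt²⁺/Pt is the cathode (higher E°); E°cell = +1.21 − (+0.85) = +0.36 V with n = 2.
Since E = E° − (0.0592/n)·log Q, log Q = n(E° − E)/0.0592 = −0.473.
Balancing electrons gives Pt^2+(aq) + Hg(l) → Pt(s) + Hg^2+(aq); thus Q = [Hg^2+(aq)] / [Pt^2+(aq)].
Solving for the unknown gives log [Pt^2+(aq)] = −1.069, so [Pt^2+(aq)] ≈ 0.085 M.

0.085 M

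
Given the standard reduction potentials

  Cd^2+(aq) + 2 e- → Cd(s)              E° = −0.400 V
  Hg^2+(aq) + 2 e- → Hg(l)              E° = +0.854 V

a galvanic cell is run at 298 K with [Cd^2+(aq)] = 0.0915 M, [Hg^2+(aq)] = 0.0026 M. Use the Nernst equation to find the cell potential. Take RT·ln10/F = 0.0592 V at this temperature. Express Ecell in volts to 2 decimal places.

+1.21 V

The Hg²⁺/Hg couple has the more positive E°, so it is the cathode; Cd²⁺/Cd is the anode.
E°cell = +0.854 − (−0.400) = +1.254 V, with n = 2 electrons transferred.
For the overall reaction Hg^2+(aq) + Cd(s) → Hg(l) + Cd^2+(aq), Q = [Cd^2+(aq)] / [Hg^2+(aq)] = 35.2, giving log Q = 1.546.
Applying E = E° − (RT ln10/nF)·log Q gives +1.254 − (0.0592/2)(1.546) = +1.21 V.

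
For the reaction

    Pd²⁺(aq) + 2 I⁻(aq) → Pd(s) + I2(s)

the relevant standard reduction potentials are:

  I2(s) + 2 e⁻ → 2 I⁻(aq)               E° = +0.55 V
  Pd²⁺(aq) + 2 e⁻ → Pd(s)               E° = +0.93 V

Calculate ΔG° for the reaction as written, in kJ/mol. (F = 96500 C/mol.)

−73.3 kJ/mol

In the reaction as written Pd²⁺(aq) is reduced, so the Pd²⁺/Pd couple is the cathode and I₂/I⁻ is the anode.
E°cell = +0.93 − (+0.55) = +0.38 V; balancing electrons gives n = 2.
ΔG° = −nFE°cell = −(2)(96500)(+0.38) J/mol = −73.3 kJ/mol.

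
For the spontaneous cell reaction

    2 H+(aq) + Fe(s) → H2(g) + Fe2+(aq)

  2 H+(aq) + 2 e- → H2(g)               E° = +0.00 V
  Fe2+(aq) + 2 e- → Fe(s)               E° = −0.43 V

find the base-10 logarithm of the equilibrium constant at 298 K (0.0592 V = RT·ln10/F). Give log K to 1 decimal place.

log K = 14.5

The 2H⁺/H₂ couple is reduced (cathode); E°cell = +0.00 − (−0.43) = +0.43 V with n = 2.
At equilibrium E = 0, so log K = nE°cell / 0.0592 = (2)(+0.43) / 0.0592 = 14.5.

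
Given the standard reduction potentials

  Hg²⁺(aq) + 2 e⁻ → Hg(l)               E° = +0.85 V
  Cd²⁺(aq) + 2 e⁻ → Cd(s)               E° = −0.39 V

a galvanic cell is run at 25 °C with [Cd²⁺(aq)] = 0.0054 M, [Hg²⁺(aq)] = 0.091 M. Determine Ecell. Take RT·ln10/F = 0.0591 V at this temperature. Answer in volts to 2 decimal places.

The Hg²⁺/Hg couple has the more positive E°, so it is the cathode; Cd²⁺/Cd is the anode.
The standard potential is +0.85 − (−0.39) = +1.24 V and the balanced reaction transfers n = 2 electrons.
For the overall reaction Hg²⁺(aq) + Cd(s) → Hg(l) + Cd²⁺(aq), Q = [Cd²⁺(aq)] / [Hg²⁺(aq)] = 0.0593, giving log Q = −1.227.
Applying E = E° − (RT ln10/nF)·log Q gives +1.24 − (0.0591/2)(−1.227) = +1.28 V.

+1.28 V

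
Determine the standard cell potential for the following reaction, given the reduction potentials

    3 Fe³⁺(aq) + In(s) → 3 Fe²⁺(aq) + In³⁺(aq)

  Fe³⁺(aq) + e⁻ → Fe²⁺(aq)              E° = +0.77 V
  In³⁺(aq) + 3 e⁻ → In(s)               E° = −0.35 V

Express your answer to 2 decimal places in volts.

+1.12 V

Fe³⁺(aq) gains electrons, so the Fe³⁺/Fe²⁺ couple is the cathode; the In³⁺/In couple is the anode.
E°cell = E°(cathode) − E°(anode) = +0.77 − (−0.35) = +1.12 V.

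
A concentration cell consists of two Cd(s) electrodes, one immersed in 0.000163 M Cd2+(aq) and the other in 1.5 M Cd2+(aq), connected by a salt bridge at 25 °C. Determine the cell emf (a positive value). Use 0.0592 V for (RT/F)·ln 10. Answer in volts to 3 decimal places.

0.117 V

For a concentration cell E°cell = 0, since both electrodes use the same couple.
The compartment with the higher Cd2+(aq) concentration (1.5 M) acts as the cathode; ions are reduced there and produced at the dilute (0.000163 M) anode.
With n = 2, Ecell = −(0.0592/2)·log([dilute]/[conc]) = −(0.0592/2)·log(0.000163/1.5) = +0.117 V.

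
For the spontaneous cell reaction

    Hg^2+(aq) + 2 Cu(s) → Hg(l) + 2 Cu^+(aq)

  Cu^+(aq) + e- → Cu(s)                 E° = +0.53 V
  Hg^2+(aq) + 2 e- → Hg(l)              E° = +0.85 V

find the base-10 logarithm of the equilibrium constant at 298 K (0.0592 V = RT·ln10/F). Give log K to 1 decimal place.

The Hg²⁺/Hg couple is reduced (cathode); E°cell = +0.85 − (+0.53) = +0.32 V with n = 2.
At equilibrium E = 0, so log K = nE°cell / 0.0592 = (2)(+0.32) / 0.0592 = 10.8.

log K = 10.8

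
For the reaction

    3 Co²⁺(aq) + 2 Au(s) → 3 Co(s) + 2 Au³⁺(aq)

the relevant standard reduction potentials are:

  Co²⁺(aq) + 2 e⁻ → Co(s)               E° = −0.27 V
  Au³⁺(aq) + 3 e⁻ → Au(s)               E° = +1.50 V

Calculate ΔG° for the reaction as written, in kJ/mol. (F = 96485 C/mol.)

+1025 kJ/mol

In the reaction as written Co²⁺(aq) is reduced, so the Co²⁺/Co couple is the cathode and Au³⁺/Au is the anode.
E°cell = −0.27 − (+1.50) = −1.77 V; balancing electrons gives n = 6.
ΔG° = −nFE°cell = −(6)(96485)(−1.77) J/mol = +1025 kJ/mol.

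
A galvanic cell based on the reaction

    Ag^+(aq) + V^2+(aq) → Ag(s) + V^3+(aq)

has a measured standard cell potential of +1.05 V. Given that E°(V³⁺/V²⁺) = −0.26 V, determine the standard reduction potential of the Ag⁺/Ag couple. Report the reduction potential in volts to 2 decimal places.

In the reaction as written the Ag⁺/Ag couple is reduced (cathode) and V³⁺/V²⁺ is oxidized (anode), so E°cell = E°(Ag⁺/Ag) − E°(V³⁺/V²⁺).
E°(Ag⁺/Ag) = E°cell + E°(anode) = +1.05 + (−0.26) = +0.79 V.

+0.79 V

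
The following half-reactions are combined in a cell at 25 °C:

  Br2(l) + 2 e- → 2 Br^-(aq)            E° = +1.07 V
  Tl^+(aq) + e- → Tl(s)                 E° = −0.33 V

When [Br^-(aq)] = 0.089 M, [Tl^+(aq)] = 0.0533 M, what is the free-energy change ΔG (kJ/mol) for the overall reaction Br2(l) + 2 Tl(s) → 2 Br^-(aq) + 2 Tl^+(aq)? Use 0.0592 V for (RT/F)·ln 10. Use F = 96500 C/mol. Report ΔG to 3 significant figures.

−297 kJ/mol

E°cell = +1.07 − (−0.33) = +1.40 V; the balanced reaction transfers n = 2 electrons.
Q = [Br^-(aq)]^2·[Tl^+(aq)]^2 = 2.25×10^−5, so log Q = −4.648 and E = +1.40 − (0.0592/2)(−4.648) = +1.5376 V.
Finally ΔG = −nFE = −(2)(96500 C/mol)(+1.5376 V) = −297 kJ/mol.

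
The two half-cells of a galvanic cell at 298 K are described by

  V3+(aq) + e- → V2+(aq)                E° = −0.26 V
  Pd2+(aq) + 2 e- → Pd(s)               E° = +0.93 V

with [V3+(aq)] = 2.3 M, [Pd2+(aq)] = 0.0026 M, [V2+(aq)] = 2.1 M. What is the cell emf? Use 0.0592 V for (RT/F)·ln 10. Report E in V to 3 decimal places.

Pd²⁺/Pd is reduced (cathode, E° = +0.93 V) and V³⁺/V²⁺ is oxidized (anode).
E°cell = E°cat − E°an = +0.93 − (−0.26) = +1.19 V; n = 2.
The balanced reaction is Pd2+(aq) + 2 V2+(aq) → Pd(s) + 2 V3+(aq), so Q = [V3+(aq)]^2 / ([Pd2+(aq)]·[V2+(aq)]^2) = 461 and log Q = 2.664.
By the Nernst equation, E = +1.19 − (0.0592/2)·(2.664) = +1.111 V.

+1.111 V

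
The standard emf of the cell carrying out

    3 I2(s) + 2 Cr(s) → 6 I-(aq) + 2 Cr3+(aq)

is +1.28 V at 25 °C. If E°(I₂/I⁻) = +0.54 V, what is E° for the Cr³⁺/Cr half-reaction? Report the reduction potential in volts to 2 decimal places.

In the reaction as written the I₂/I⁻ couple is reduced (cathode) and Cr³⁺/Cr is oxidized (anode), so E°cell = E°(I₂/I⁻) − E°(Cr³⁺/Cr).
E°(Cr³⁺/Cr) = E°(cathode) − E°cell = +0.54 − (+1.28) = −0.74 V.

−0.74 V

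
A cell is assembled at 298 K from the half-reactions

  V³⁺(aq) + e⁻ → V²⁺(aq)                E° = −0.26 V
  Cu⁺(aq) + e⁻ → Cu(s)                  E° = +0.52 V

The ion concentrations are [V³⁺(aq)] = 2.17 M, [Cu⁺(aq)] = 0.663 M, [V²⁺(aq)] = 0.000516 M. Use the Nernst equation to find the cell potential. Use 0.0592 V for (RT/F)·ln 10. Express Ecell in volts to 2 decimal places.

+0.55 V

The Cu⁺/Cu couple has the more positive E°, so it is the cathode; V³⁺/V²⁺ is the anode.
The standard potential is +0.52 − (−0.26) = +0.78 V and the balanced reaction transfers n = 1 electron.
For the overall reaction Cu⁺(aq) + V²⁺(aq) → Cu(s) + V³⁺(aq), Q = [V³⁺(aq)] / ([Cu⁺(aq)]·[V²⁺(aq)]) = 6.34×10^3, giving log Q = 3.802.
By the Nernst equation, E = +0.78 − (0.0592/1)·(3.802) = +0.55 V.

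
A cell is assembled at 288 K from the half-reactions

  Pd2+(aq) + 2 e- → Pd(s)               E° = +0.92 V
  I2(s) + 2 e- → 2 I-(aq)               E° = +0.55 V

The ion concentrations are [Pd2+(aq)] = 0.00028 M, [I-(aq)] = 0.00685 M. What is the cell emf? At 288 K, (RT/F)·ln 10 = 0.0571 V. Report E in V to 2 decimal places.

+0.14 V

Since E°(Pd²⁺/Pd) > E°(I₂/I⁻), Pd²⁺/Pd serves as the cathode.
E°cell = +0.92 − (+0.55) = +0.37 V, with n = 2 electrons transferred.
Balancing gives Pd2+(aq) + 2 I-(aq) → Pd(s) + I2(s); hence Q = 1 / ([Pd2+(aq)]·[I-(aq)]^2) = 7.61×10^7 (log Q = 7.881).
E = E° − (0.0571/n)·log Q = +0.37 − (0.0571/2)(7.881) = +0.14 V.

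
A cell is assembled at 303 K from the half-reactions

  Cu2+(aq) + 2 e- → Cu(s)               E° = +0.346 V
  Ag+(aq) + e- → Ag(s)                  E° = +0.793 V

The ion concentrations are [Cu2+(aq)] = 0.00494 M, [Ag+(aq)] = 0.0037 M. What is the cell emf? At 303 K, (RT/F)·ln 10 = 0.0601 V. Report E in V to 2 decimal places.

+0.37 V

The Ag⁺/Ag couple has the more positive E°, so it is the cathode; Cu²⁺/Cu is the anode.
E°cell = E°cat − E°an = +0.793 − (+0.346) = +0.447 V; n = 2.
For the overall reaction 2 Ag+(aq) + Cu(s) → 2 Ag(s) + Cu2+(aq), Q = [Cu2+(aq)] / [Ag+(aq)]^2 = 361, giving log Q = 2.557.
By the Nernst equation, E = +0.447 − (0.0601/2)·(2.557) = +0.37 V.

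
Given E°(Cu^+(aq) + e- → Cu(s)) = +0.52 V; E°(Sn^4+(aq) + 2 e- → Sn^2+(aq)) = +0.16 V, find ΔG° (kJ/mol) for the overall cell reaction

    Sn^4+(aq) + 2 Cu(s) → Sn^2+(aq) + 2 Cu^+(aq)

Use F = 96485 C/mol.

+69.5 kJ/mol

In the reaction as written Sn^4+(aq) is reduced, so the Sn⁴⁺/Sn²⁺ couple is the cathode and Cu⁺/Cu is the anode.
E°cell = +0.16 − (+0.52) = −0.36 V; balancing electrons gives n = 2.
ΔG° = −nFE°cell = −(2)(96485)(−0.36) J/mol = +69.5 kJ/mol.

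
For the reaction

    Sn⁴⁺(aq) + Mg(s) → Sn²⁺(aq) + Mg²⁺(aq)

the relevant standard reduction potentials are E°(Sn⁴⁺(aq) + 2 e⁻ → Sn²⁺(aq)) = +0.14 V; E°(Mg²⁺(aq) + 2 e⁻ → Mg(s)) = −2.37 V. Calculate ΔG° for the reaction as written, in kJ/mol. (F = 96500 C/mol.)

In the reaction as written Sn⁴⁺(aq) is reduced, so the Sn⁴⁺/Sn²⁺ couple is the cathode and Mg²⁺/Mg is the anode.
E°cell = +0.14 − (−2.37) = +2.51 V; balancing electrons gives n = 2.
ΔG° = −nFE°cell = −(2)(96500)(+2.51) J/mol = −484 kJ/mol.

−484 kJ/mol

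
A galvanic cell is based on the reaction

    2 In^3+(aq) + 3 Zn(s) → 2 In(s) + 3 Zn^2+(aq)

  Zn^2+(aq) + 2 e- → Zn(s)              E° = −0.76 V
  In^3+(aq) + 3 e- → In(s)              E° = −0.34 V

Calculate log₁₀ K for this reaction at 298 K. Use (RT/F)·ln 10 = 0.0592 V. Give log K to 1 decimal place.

log K = 42.6

The In³⁺/In couple is reduced (cathode); E°cell = −0.34 − (−0.76) = +0.42 V with n = 6.
At equilibrium E = 0, so log K = nE°cell / 0.0592 = (6)(+0.42) / 0.0592 = 42.6.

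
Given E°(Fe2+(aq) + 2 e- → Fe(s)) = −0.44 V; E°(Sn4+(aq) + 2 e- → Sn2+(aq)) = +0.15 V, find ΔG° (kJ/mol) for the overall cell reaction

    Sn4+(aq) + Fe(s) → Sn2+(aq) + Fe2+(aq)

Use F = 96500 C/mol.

In the reaction as written Sn4+(aq) is reduced, so the Sn⁴⁺/Sn²⁺ couple is the cathode and Fe²⁺/Fe is the anode.
E°cell = +0.15 − (−0.44) = +0.59 V; balancing electrons gives n = 2.
ΔG° = −nFE°cell = −(2)(96500)(+0.59) J/mol = −114 kJ/mol.

−114 kJ/mol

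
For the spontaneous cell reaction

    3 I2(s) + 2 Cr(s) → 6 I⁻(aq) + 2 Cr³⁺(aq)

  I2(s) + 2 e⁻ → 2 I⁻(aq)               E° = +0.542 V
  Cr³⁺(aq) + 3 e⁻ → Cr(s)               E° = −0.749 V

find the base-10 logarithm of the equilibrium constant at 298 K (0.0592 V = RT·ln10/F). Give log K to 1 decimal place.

The I₂/I⁻ couple is reduced (cathode); E°cell = +0.542 − (−0.749) = +1.291 V with n = 6.
At equilibrium E = 0, so log K = nE°cell / 0.0592 = (6)(+1.291) / 0.0592 = 130.8.

log K = 130.8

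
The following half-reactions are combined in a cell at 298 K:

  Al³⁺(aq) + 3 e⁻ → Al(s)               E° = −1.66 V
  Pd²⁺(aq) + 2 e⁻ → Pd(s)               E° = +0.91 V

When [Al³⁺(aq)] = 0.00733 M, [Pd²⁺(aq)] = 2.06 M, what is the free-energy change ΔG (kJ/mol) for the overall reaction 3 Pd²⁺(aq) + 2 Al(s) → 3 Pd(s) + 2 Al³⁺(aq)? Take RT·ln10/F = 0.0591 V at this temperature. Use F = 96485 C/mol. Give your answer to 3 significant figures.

−1520 kJ/mol

E°cell = +0.91 − (−1.66) = +2.57 V; the balanced reaction transfers n = 6 electrons.
Q = [Al³⁺(aq)]^2 / [Pd²⁺(aq)]^3 = 6.15×10^−6, so log Q = −5.211 and E = +2.57 − (0.0591/6)(−5.211) = +2.6213 V.
Finally ΔG = −nFE = −(6)(96485 C/mol)(+2.6213 V) = −1520 kJ/mol.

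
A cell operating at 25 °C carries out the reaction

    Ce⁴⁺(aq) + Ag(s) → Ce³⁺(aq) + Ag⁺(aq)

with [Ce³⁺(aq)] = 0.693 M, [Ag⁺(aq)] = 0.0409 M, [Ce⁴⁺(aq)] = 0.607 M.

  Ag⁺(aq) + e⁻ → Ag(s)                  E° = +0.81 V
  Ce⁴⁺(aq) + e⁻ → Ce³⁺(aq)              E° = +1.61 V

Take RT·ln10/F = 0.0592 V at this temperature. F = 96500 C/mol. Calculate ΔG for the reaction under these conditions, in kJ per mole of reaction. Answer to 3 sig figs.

−84.8 kJ/mol

E°cell = +1.61 − (+0.81) = +0.80 V; the balanced reaction transfers n = 1 electron.
The reaction quotient is ([Ce³⁺(aq)]·[Ag⁺(aq)]) / [Ce⁴⁺(aq)] = 0.0467; by Nernst, E = +0.80 − (0.0592/1)(−1.331) = +0.8788 V.
ΔG = −nFE = −(1)(96500)(+0.8788) J/mol = −84.8 kJ/mol.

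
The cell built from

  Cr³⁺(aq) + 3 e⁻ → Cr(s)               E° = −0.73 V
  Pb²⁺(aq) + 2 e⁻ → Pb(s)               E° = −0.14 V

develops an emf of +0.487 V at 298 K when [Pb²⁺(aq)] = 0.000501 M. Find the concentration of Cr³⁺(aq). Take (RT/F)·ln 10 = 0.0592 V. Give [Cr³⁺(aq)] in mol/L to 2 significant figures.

Pb²⁺/Pb is the cathode (higher E°); E°cell = −0.14 − (−0.73) = +0.59 V with n = 6.
From the Nernst equation, log Q = n(E° − E)/0.0592 = 6·(+0.59 − (+0.487))/0.0592 = 10.439.
For 3 Pb²⁺(aq) + 2 Cr(s) → 3 Pb(s) + 2 Cr³⁺(aq), the reaction quotient is Q = [Cr³⁺(aq)]^2 / [Pb²⁺(aq)]^3.
Substituting the known concentrations and solving, log [Cr³⁺(aq)] = 0.269 and [Cr³⁺(aq)] = 1.9 M.

1.9 M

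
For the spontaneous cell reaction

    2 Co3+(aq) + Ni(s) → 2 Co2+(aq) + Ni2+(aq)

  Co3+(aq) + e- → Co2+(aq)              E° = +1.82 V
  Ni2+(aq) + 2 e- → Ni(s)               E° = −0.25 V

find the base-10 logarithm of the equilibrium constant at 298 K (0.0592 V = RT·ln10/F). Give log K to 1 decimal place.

The Co³⁺/Co²⁺ couple is reduced (cathode); E°cell = +1.82 − (−0.25) = +2.07 V with n = 2.
At equilibrium E = 0, so log K = nE°cell / 0.0592 = (2)(+2.07) / 0.0592 = 69.9.

log K = 69.9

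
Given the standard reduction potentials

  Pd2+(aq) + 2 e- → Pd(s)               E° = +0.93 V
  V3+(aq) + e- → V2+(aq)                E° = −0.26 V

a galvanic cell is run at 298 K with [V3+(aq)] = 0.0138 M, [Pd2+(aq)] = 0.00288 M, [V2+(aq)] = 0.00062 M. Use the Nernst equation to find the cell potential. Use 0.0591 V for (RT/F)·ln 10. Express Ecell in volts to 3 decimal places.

+1.035 V

The Pd²⁺/Pd couple has the more positive E°, so it is the cathode; V³⁺/V²⁺ is the anode.
The standard potential is +0.93 − (−0.26) = +1.19 V and the balanced reaction transfers n = 2 electrons.
The balanced reaction is Pd2+(aq) + 2 V2+(aq) → Pd(s) + 2 V3+(aq), so Q = [V3+(aq)]^2 / ([Pd2+(aq)]·[V2+(aq)]^2) = 1.72×10^5 and log Q = 5.236.
By the Nernst equation, E = +1.19 − (0.0591/2)·(5.236) = +1.035 V.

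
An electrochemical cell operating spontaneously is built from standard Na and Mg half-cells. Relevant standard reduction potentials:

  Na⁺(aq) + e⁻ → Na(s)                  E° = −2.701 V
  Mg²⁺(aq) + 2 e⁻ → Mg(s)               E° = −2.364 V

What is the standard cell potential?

The Mg²⁺/Mg couple has the higher E°, so Mg ion is reduced (cathode) and Na is oxidized (anode).
E°cell = E°(cathode) − E°(anode) = −2.364 − (−2.701) = +0.337 V.

+0.337 V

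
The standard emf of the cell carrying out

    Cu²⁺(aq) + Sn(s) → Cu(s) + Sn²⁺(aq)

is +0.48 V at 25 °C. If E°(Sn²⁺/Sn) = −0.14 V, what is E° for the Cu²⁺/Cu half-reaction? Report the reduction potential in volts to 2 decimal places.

In the reaction as written the Cu²⁺/Cu couple is reduced (cathode) and Sn²⁺/Sn is oxidized (anode), so E°cell = E°(Cu²⁺/Cu) − E°(Sn²⁺/Sn).
E°(Cu²⁺/Cu) = E°cell + E°(anode) = +0.48 + (−0.14) = +0.34 V.

+0.34 V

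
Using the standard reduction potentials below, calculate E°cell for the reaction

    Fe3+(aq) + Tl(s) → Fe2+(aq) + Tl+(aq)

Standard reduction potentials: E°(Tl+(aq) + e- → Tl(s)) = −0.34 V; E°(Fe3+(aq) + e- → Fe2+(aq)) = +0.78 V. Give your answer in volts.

In the reaction as written, Fe3+(aq) is reduced (cathode) and Tl+(aq) is produced by oxidation at the anode.
E°cell = E°(cathode) − E°(anode) = +0.78 − (−0.34) = +1.12 V.

+1.12 V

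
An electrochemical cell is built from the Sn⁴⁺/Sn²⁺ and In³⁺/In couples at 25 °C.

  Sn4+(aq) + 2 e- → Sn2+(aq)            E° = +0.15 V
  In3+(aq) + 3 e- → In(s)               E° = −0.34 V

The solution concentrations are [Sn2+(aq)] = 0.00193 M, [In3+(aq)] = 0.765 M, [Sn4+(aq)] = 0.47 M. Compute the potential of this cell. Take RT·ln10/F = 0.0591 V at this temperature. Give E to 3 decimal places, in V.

Sn⁴⁺/Sn²⁺ is reduced (cathode, E° = +0.15 V) and In³⁺/In is oxidized (anode).
E°cell = E°cat − E°an = +0.15 − (−0.34) = +0.49 V; n = 6.
The balanced reaction is 3 Sn4+(aq) + 2 In(s) → 3 Sn2+(aq) + 2 In3+(aq), so Q = ([Sn2+(aq)]^3·[In3+(aq)]^2) / [Sn4+(aq)]^3 = 4.05×10^−8 and log Q = −7.392.
Applying E = E° − (RT ln10/nF)·log Q gives +0.49 − (0.0591/6)(−7.392) = +0.563 V.

+0.563 V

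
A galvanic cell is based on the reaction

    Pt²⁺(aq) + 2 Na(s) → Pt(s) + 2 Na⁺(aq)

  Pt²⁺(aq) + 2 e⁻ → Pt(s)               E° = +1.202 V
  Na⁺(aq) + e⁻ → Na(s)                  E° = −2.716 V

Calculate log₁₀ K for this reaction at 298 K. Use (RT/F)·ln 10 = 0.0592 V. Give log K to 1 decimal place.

The Pt²⁺/Pt couple is reduced (cathode); E°cell = +1.202 − (−2.716) = +3.918 V with n = 2.
At equilibrium E = 0, so log K = nE°cell / 0.0592 = (2)(+3.918) / 0.0592 = 132.4.

log K = 132.4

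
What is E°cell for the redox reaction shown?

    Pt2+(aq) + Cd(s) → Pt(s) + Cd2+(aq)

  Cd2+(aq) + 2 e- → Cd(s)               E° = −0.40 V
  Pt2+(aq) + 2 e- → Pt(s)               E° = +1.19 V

Pt2+(aq) gains electrons, so the Pt²⁺/Pt couple is the cathode; the Cd²⁺/Cd couple is the anode.
E°cell = E°(cathode) − E°(anode) = +1.19 − (−0.40) = +1.59 V.
The positive value indicates the reaction is spontaneous as written.

+1.59 V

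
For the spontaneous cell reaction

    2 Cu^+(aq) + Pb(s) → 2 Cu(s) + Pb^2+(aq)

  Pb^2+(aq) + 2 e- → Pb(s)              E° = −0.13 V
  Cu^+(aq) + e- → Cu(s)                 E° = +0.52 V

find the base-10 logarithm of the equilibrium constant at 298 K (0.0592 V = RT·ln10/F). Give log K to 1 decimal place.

The Cu⁺/Cu couple is reduced (cathode); E°cell = +0.52 − (−0.13) = +0.65 V with n = 2.
At equilibrium E = 0, so log K = nE°cell / 0.0592 = (2)(+0.65) / 0.0592 = 22.0.

log K = 22.0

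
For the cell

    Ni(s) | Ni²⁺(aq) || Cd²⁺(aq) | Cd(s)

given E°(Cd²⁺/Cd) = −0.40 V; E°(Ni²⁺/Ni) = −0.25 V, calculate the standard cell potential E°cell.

By convention the left-hand electrode in cell notation is the anode (oxidation) and the right-hand electrode is the cathode (reduction).
E°cell = E°(right) − E°(left) = −0.40 − (−0.25) = −0.15 V.
The negative sign shows that, as written, the cell would require an external voltage to drive the reaction.

−0.15 V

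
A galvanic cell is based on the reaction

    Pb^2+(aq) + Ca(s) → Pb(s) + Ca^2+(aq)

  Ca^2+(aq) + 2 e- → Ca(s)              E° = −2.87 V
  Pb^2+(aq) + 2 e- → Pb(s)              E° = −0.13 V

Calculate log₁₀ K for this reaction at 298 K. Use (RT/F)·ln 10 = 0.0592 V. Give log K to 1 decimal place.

The Pb²⁺/Pb couple is reduced (cathode); E°cell = −0.13 − (−2.87) = +2.74 V with n = 2.
At equilibrium E = 0, so log K = nE°cell / 0.0592 = (2)(+2.74) / 0.0592 = 92.6.

log K = 92.6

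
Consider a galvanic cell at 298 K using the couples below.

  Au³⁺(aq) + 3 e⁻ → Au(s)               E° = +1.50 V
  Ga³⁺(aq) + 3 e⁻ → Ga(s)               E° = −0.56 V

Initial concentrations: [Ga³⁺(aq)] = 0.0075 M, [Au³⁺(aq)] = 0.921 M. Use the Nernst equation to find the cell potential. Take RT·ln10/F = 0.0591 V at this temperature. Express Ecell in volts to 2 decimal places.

+2.10 V

Since E°(Au³⁺/Au) > E°(Ga³⁺/Ga), Au³⁺/Au serves as the cathode.
E°cell = +1.50 − (−0.56) = +2.06 V, with n = 3 electrons transferred.
For the overall reaction Au³⁺(aq) + Ga(s) → Au(s) + Ga³⁺(aq), Q = [Ga³⁺(aq)] / [Au³⁺(aq)] = 0.00814, giving log Q = −2.089.
By the Nernst equation, E = +2.06 − (0.0591/3)·(−2.089) = +2.10 V.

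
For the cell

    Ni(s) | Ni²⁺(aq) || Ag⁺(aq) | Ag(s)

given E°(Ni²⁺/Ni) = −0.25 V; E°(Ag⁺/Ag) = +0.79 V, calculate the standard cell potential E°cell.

By convention the left-hand electrode in cell notation is the anode (oxidation) and the right-hand electrode is the cathode (reduction).
E°cell = E°(right) − E°(left) = +0.79 − (−0.25) = +1.04 V.

+1.04 V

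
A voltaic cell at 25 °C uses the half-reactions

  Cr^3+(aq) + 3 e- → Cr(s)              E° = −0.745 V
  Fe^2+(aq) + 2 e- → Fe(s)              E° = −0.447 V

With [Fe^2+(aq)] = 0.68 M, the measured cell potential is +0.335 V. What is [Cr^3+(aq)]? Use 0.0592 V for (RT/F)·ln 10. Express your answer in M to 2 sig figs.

The Fe²⁺/Fe couple has the larger reduction potential, so it is the cathode: E°cell = −0.447 − (−0.745) = +0.298 V and n = 6.
From the Nernst equation, log Q = n(E° − E)/0.0592 = 6·(+0.298 − (+0.335))/0.0592 = −3.750.
For 3 Fe^2+(aq) + 2 Cr(s) → 3 Fe(s) + 2 Cr^3+(aq), the reaction quotient is Q = [Cr^3+(aq)]^2 / [Fe^2+(aq)]^3.
Isolating [Cr^3+(aq)] in Q = 10^{−3.750} yields log [Cr^3+(aq)] = −2.126, i.e. 0.0075 M.

0.0075 M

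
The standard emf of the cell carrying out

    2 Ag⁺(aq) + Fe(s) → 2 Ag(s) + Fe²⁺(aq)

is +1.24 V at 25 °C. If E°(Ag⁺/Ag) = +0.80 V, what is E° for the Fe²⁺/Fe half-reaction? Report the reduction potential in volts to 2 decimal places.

In the reaction as written the Ag⁺/Ag couple is reduced (cathode) and Fe²⁺/Fe is oxidized (anode), so E°cell = E°(Ag⁺/Ag) − E°(Fe²⁺/Fe).
E°(Fe²⁺/Fe) = E°(cathode) − E°cell = +0.80 − (+1.24) = −0.44 V.

−0.44 V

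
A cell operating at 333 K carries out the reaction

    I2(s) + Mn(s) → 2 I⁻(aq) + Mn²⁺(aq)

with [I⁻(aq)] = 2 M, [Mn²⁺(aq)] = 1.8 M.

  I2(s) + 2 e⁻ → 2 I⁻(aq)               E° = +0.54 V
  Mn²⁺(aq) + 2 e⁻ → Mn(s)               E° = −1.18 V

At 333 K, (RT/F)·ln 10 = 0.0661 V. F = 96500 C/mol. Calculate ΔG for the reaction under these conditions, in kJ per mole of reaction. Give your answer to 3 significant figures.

E°cell = +0.54 − (−1.18) = +1.72 V; the balanced reaction transfers n = 2 electrons.
Q = [I⁻(aq)]^2·[Mn²⁺(aq)] = 7.2, so log Q = 0.857 and E = +1.72 − (0.0661/2)(0.857) = +1.6917 V.
Then ΔG = −nFE = −2 × 96500 × +1.6917 J/mol = −326 kJ/mol.

−326 kJ/mol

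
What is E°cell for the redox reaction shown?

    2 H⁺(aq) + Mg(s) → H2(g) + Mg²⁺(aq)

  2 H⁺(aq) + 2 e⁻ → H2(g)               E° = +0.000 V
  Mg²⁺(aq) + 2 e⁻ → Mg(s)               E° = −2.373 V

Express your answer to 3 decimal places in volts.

+2.373 V

In the reaction as written, H⁺(aq) is reduced (cathode) and Mg²⁺(aq) is produced by oxidation at the anode.
E°cell = E°(cathode) − E°(anode) = +0.000 − (−2.373) = +2.373 V.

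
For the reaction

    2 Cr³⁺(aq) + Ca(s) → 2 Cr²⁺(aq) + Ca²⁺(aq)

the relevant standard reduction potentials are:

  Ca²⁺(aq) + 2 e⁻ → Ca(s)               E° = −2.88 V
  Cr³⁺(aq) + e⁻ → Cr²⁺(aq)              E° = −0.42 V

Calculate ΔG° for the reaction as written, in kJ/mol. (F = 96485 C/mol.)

In the reaction as written Cr³⁺(aq) is reduced, so the Cr³⁺/Cr²⁺ couple is the cathode and Ca²⁺/Ca is the anode.
E°cell = −0.42 − (−2.88) = +2.46 V; balancing electrons gives n = 2.
ΔG° = −nFE°cell = −(2)(96485)(+2.46) J/mol = −475 kJ/mol.

−475 kJ/mol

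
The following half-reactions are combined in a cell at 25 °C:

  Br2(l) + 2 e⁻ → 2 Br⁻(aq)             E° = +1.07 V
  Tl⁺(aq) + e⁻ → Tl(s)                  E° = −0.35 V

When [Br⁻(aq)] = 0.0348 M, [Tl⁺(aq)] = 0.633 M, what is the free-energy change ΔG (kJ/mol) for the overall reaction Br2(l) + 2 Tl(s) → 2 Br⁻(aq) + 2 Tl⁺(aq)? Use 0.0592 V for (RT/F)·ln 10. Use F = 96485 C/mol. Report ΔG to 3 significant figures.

−293 kJ/mol

E°cell = +1.07 − (−0.35) = +1.42 V; the balanced reaction transfers n = 2 electrons.
Q = [Br⁻(aq)]^2·[Tl⁺(aq)]^2 = 0.000485, so log Q = −3.314 and E = +1.42 − (0.0592/2)(−3.314) = +1.5181 V.
ΔG = −nFE = −(2)(96485)(+1.5181) J/mol = −293 kJ/mol.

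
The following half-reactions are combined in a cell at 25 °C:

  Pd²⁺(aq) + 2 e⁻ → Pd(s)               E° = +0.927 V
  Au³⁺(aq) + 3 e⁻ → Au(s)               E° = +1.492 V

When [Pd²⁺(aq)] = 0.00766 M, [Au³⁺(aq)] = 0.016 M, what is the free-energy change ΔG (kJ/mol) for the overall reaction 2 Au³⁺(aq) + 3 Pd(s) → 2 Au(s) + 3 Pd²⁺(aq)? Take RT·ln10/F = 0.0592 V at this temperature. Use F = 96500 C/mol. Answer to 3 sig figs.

−343 kJ/mol

E°cell = +1.492 − (+0.927) = +0.565 V; the balanced reaction transfers n = 6 electrons.
Here Q = [Pd²⁺(aq)]^3 / [Au³⁺(aq)]^2 = 0.00176 (log Q = −2.756), giving E = +0.565 − (0.0592/6)·(−2.756) = +0.5922 V.
Then ΔG = −nFE = −6 × 96500 × +0.5922 J/mol = −343 kJ/mol.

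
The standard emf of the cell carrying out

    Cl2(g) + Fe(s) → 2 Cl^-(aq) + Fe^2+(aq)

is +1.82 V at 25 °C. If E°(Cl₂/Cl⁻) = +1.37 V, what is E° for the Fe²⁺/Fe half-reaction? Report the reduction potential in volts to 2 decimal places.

−0.45 V

In the reaction as written the Cl₂/Cl⁻ couple is reduced (cathode) and Fe²⁺/Fe is oxidized (anode), so E°cell = E°(Cl₂/Cl⁻) − E°(Fe²⁺/Fe).
E°(Fe²⁺/Fe) = E°(cathode) − E°cell = +1.37 − (+1.82) = −0.45 V.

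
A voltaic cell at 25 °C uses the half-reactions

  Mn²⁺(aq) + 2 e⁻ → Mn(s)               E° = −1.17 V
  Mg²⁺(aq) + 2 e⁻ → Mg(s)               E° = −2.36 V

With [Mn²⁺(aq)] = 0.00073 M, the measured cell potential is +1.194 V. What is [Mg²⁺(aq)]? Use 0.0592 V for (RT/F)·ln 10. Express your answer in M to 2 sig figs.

0.00053 M

With Mn²⁺/Mn at the cathode and Mg²⁺/Mg at the anode, E°cell = −1.17 − (−2.36) = +1.19 V (n = 2).
Rearranging E = E° − (0.0592/n)·log Q gives log Q = 2(+1.19 − (+1.194))/0.0592 = −0.135.
Balancing electrons gives Mn²⁺(aq) + Mg(s) → Mn(s) + Mg²⁺(aq); thus Q = [Mg²⁺(aq)] / [Mn²⁺(aq)].
Isolating [Mg²⁺(aq)] in Q = 10^{−0.135} yields log [Mg²⁺(aq)] = −3.272, i.e. 0.00053 M.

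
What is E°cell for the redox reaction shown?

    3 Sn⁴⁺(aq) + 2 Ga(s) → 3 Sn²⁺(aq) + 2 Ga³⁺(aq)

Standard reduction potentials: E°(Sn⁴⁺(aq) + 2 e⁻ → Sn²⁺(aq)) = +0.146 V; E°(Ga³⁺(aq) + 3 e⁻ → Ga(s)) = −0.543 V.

+0.689 V

In the reaction as written, Sn⁴⁺(aq) is reduced (cathode) and Ga³⁺(aq) is produced by oxidation at the anode.
E°cell = E°(cathode) − E°(anode) = +0.146 − (−0.543) = +0.689 V.
The positive value indicates the reaction is spontaneous as written.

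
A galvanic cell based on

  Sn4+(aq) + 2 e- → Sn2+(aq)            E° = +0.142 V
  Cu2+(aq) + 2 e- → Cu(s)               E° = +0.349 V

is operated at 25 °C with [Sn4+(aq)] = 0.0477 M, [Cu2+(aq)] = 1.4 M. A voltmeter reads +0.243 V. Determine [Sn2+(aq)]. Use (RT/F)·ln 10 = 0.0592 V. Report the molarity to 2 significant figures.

0.56 M

With Cu²⁺/Cu at the cathode and Sn⁴⁺/Sn²⁺ at the anode, E°cell = +0.349 − (+0.142) = +0.207 V (n = 2).
Rearranging E = E° − (0.0592/n)·log Q gives log Q = 2(+0.207 − (+0.243))/0.0592 = −1.216.
Balancing electrons gives Cu2+(aq) + Sn2+(aq) → Cu(s) + Sn4+(aq); thus Q = [Sn4+(aq)] / ([Cu2+(aq)]·[Sn2+(aq)]).
Isolating [Sn2+(aq)] in Q = 10^{−1.216} yields log [Sn2+(aq)] = −0.252, i.e. 0.56 M.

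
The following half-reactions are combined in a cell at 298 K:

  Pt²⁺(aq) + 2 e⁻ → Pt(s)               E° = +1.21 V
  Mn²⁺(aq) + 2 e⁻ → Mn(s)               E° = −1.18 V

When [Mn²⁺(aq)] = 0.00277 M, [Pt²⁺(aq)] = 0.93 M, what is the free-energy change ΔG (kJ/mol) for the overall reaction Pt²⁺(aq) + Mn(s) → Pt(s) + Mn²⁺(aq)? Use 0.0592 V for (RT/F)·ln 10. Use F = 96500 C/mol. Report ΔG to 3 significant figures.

−476 kJ/mol

The standard cell potential is +1.21 − (−1.18) = +2.39 V, with n = 2 electrons in the balanced equation.
Here Q = [Mn²⁺(aq)] / [Pt²⁺(aq)] = 0.00298 (log Q = −2.526), giving E = +2.39 − (0.0592/2)·(−2.526) = +2.4648 V.
ΔG = −nFE = −(2)(96500)(+2.4648) J/mol = −476 kJ/mol.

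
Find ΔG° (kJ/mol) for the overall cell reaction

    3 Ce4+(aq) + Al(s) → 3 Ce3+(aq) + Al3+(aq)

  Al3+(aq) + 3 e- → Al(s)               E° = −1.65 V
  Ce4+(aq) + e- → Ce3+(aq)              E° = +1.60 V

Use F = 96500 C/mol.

In the reaction as written Ce4+(aq) is reduced, so the Ce⁴⁺/Ce³⁺ couple is the cathode and Al³⁺/Al is the anode.
E°cell = +1.60 − (−1.65) = +3.25 V; balancing electrons gives n = 3.
ΔG° = −nFE°cell = −(3)(96500)(+3.25) J/mol = −941 kJ/mol.

−941 kJ/mol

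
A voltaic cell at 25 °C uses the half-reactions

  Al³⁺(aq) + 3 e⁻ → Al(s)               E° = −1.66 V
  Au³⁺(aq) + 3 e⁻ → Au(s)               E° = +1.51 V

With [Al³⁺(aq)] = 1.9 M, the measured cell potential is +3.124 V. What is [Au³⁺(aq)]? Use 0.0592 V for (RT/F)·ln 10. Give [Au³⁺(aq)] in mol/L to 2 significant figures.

0.0089 M

With Au³⁺/Au at the cathode and Al³⁺/Al at the anode, E°cell = +1.51 − (−1.66) = +3.17 V (n = 3).
Rearranging E = E° − (0.0592/n)·log Q gives log Q = 3(+3.17 − (+3.124))/0.0592 = 2.331.
For Au³⁺(aq) + Al(s) → Au(s) + Al³⁺(aq), the reaction quotient is Q = [Al³⁺(aq)] / [Au³⁺(aq)].
Substituting the known concentrations and solving, log [Au³⁺(aq)] = −2.052 and [Au³⁺(aq)] = 0.0089 M.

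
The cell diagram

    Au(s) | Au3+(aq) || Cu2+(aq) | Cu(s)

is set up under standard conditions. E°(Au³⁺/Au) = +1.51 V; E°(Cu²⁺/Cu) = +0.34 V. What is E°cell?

By convention the left-hand electrode in cell notation is the anode (oxidation) and the right-hand electrode is the cathode (reduction).
E°cell = E°(right) − E°(left) = +0.34 − (+1.51) = −1.17 V.
The negative sign shows that, as written, the cell would require an external voltage to drive the reaction.

−1.17 V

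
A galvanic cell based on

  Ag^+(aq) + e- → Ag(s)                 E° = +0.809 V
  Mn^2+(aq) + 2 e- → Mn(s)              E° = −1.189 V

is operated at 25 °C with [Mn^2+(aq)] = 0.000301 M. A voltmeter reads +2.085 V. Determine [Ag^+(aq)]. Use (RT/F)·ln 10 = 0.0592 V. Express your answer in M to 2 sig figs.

The Ag⁺/Ag couple has the larger reduction potential, so it is the cathode: E°cell = +0.809 − (−1.189) = +1.998 V and n = 2.
From the Nernst equation, log Q = n(E° − E)/0.0592 = 2·(+1.998 − (+2.085))/0.0592 = −2.939.
For 2 Ag^+(aq) + Mn(s) → 2 Ag(s) + Mn^2+(aq), the reaction quotient is Q = [Mn^2+(aq)] / [Ag^+(aq)]^2.
Solving for the unknown gives log [Ag^+(aq)] = −0.291, so [Ag^+(aq)] ≈ 0.51 M.

0.51 M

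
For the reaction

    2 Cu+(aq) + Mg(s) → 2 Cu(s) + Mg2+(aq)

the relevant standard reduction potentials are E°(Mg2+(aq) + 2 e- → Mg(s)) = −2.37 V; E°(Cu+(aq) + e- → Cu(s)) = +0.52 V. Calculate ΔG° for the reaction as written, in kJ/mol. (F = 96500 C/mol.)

−558 kJ/mol

In the reaction as written Cu+(aq) is reduced, so the Cu⁺/Cu couple is the cathode and Mg²⁺/Mg is the anode.
E°cell = +0.52 − (−2.37) = +2.89 V; balancing electrons gives n = 2.
ΔG° = −nFE°cell = −(2)(96500)(+2.89) J/mol = −558 kJ/mol.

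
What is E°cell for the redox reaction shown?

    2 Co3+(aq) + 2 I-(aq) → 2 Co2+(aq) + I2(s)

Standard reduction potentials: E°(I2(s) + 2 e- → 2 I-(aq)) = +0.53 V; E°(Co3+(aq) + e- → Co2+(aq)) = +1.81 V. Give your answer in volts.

Co3+(aq) gains electrons, so the Co³⁺/Co²⁺ couple is the cathode; the I₂/I⁻ couple is the anode.
E°cell = E°(cathode) − E°(anode) = +1.81 − (+0.53) = +1.28 V.
The positive value indicates the reaction is spontaneous as written.

+1.28 V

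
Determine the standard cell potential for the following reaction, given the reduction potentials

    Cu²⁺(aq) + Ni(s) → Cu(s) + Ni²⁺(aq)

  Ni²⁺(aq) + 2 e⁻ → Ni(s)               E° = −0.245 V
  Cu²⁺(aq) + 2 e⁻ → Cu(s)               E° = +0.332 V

In the reaction as written, Cu²⁺(aq) is reduced (cathode) and Ni²⁺(aq) is produced by oxidation at the anode.
E°cell = E°(cathode) − E°(anode) = +0.332 − (−0.245) = +0.577 V.
The positive value indicates the reaction is spontaneous as written.

+0.577 V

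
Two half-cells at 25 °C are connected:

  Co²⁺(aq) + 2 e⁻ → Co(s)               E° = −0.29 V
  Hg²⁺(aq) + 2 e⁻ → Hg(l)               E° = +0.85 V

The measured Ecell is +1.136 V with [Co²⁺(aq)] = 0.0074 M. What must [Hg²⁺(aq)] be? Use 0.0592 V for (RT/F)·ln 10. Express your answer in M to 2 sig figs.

0.0054 M

With Hg²⁺/Hg at the cathode and Co²⁺/Co at the anode, E°cell = +0.85 − (−0.29) = +1.14 V (n = 2).
From the Nernst equation, log Q = n(E° − E)/0.0592 = 2·(+1.14 − (+1.136))/0.0592 = 0.135.
The balanced reaction is Hg²⁺(aq) + Co(s) → Hg(l) + Co²⁺(aq), so Q = [Co²⁺(aq)] / [Hg²⁺(aq)].
Solving for the unknown gives log [Hg²⁺(aq)] = −2.266, so [Hg²⁺(aq)] ≈ 0.0054 M.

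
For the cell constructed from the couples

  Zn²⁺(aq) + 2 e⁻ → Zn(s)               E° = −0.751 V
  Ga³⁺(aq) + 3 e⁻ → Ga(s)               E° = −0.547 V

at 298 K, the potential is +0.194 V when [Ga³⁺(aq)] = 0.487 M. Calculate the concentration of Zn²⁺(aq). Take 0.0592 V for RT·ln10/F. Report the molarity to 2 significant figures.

1.3 M

Ga³⁺/Ga is the cathode (higher E°); E°cell = −0.547 − (−0.751) = +0.204 V with n = 6.
Since E = E° − (0.0592/n)·log Q, log Q = n(E° − E)/0.0592 = 1.014.
The balanced reaction is 2 Ga³⁺(aq) + 3 Zn(s) → 2 Ga(s) + 3 Zn²⁺(aq), so Q = [Zn²⁺(aq)]^3 / [Ga³⁺(aq)]^2.
Solving for the unknown gives log [Zn²⁺(aq)] = 0.130, so [Zn²⁺(aq)] ≈ 1.3 M.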